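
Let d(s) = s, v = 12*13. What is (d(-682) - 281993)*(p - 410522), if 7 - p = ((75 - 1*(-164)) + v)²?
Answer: 160146694500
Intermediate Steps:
v = 156
p = -156018 (p = 7 - ((75 - 1*(-164)) + 156)² = 7 - ((75 + 164) + 156)² = 7 - (239 + 156)² = 7 - 1*395² = 7 - 1*156025 = 7 - 156025 = -156018)
(d(-682) - 281993)*(p - 410522) = (-682 - 281993)*(-156018 - 410522) = -282675*(-566540) = 160146694500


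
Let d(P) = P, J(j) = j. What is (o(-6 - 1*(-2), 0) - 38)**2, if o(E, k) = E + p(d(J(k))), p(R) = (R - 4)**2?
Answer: 676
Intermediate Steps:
p(R) = (-4 + R)**2
o(E, k) = E + (-4 + k)**2
(o(-6 - 1*(-2), 0) - 38)**2 = (((-6 - 1*(-2)) + (-4 + 0)**2) - 38)**2 = (((-6 + 2) + (-4)**2) - 38)**2 = ((-4 + 16) - 38)**2 = (12 - 38)**2 = (-26)**2 = 676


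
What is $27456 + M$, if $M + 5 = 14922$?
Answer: $42373$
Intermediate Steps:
$M = 14917$ ($M = -5 + 14922 = 14917$)
$27456 + M = 27456 + 14917 = 42373$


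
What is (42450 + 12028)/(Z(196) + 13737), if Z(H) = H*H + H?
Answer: 54478/52349 ≈ 1.0407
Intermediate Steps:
Z(H) = H + H² (Z(H) = H² + H = H + H²)
(42450 + 12028)/(Z(196) + 13737) = (42450 + 12028)/(196*(1 + 196) + 13737) = 54478/(196*197 + 13737) = 54478/(38612 + 13737) = 54478/52349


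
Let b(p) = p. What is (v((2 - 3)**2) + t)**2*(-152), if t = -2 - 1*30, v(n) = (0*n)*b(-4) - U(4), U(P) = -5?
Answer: -110808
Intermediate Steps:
v(n) = 5 (v(n) = (0*n)*(-4) - 1*(-5) = 0*(-4) + 5 = 0 + 5 = 5)
t = -32 (t = -2 - 30 = -32)
(v((2 - 3)**2) + t)**2*(-152) = (5 - 32)**2*(-152) = (-27)**2*(-152) = 729*(-152) = -110808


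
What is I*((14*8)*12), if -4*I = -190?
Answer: 63840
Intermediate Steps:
I = 95/2 (I = -1/4*(-190) = 95/2 ≈ 47.500)
I*((14*8)*12) = 95*((14*8)*12)/2 = 95*(112*12)/2 = (95/2)*1344 = 63840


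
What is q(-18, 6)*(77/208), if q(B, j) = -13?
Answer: -77/16 ≈ -4.8125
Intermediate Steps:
q(-18, 6)*(77/208) = -1001/208 = -13*77/208 = -77/16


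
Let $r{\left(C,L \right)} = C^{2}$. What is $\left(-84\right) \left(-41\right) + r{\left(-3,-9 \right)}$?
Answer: $3453$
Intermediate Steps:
$\left(-84\right) \left(-41\right) + r{\left(-3,-9 \right)} = \left(-84\right) \left(-41\right) + \left(-3\right)^{2} = 3444 + 9 = 3453$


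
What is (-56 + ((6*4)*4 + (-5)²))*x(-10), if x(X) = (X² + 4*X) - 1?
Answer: 3835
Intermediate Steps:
x(X) = -1 + X² + 4*X
(-56 + ((6*4)*4 + (-5)²))*x(-10) = (-56 + ((6*4)*4 + (-5)²))*(-1 + (-10)² + 4*(-10)) = (-56 + (24*4 + 25))*(-1 + 100 - 40) = (-56 + (96 + 25))*59 = (-56 + 121)*59 = 65*59 = 3835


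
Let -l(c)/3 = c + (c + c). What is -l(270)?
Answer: 2430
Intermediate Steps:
l(c) = -9*c (l(c) = -3*(c + (c + c)) = -3*(c + 2*c) = -9*c)
-l(270) = -(-9)*270 = -1*(-2430) = 2430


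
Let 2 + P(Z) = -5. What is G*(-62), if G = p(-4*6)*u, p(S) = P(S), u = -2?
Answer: -868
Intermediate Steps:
P(Z) = -7 (P(Z) = -2 - 5 = -7)
p(S) = -7
G = 14 (G = -7*(-2) = 14)
G*(-62) = 14*(-62) = -868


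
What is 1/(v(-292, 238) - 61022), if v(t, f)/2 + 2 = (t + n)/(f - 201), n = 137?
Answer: -37/2258272 ≈ -1.6384e-5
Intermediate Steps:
v(t, f) = -4 + 2*(137 + t)/(-201 + f) (v(t, f) = -4 + 2*((t + 137)/(f - 201)) = -4 + 2*((137 + t)/(-201 + f)) = -4 + 2*(137 + t)/(-201 + f))
1/(v(-292, 238) - 61022) = 1/(2*(539 - 292 - 2*238)/(-201 + 238) - 61022) = 1/(2*(539 - 292 - 476)/37 - 61022) = 1/(2*(1/37)*(-229) - 61022) = 1/(-458/37 - 61022) = 1/(-2258272/37) = -37/2258272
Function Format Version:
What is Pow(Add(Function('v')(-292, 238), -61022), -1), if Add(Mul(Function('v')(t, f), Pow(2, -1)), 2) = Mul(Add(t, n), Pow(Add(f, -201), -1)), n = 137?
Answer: Rational(-37, 2258272) ≈ -1.6384e-5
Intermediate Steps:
Function('v')(t, f) = Add(-4, Mul(2, Pow(Add(-201, f), -1), Add(137, t))) (Function('v')(t, f) = Add(-4, Mul(2, Mul(Add(t, 137), Pow(Add(f, -201), -1)))) = Add(-4, Mul(2, Mul(Add(137, t), Pow(Add(-201, f), -1)))) = Add(-4, Mul(2, Mul(Pow(Add(-201, f), -1), Add(137, t)))) = Add(-4, Mul(2, Pow(Add(-201, f), -1), Add(137, t))))
Pow(Add(Function('v')(-292, 238), -61022), -1) = Pow(Add(Mul(2, Pow(Add(-201, 238), -1), Add(539, -292, Mul(-2, 238))), -61022), -1) = Pow(Add(Mul(2, Pow(37, -1), Add(539, -292, -476)), -61022), -1) = Pow(Add(Mul(2, Rational(1, 37), -229), -61022), -1) = Pow(Add(Rational(-458, 37), -61022), -1) = Pow(Rational(-2258272, 37), -1) = Rational(-37, 2258272)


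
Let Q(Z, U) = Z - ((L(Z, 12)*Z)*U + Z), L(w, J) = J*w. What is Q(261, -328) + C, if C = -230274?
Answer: 267893982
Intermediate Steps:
Q(Z, U) = -12*U*Z² (Q(Z, U) = Z - (((12*Z)*Z)*U + Z) = Z - ((12*Z²)*U + Z) = Z - (12*U*Z² + Z) = Z - (Z + 12*U*Z²) = Z + (-Z - 12*U*Z²) = -12*U*Z²)
Q(261, -328) + C = -12*(-328)*261² - 230274 = -12*(-328)*68121 - 230274 = 268124256 - 230274 = 267893982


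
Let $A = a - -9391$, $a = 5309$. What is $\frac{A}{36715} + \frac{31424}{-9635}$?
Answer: $- \frac{28917076}{10107115} \approx -2.8611$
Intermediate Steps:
$A = 14700$ ($A = 5309 - -9391 = 5309 + 9391 = 14700$)
$\frac{A}{36715} + \frac{31424}{-9635} = \frac{14700}{36715} + \frac{31424}{-9635} = 14700 \cdot \frac{1}{36715} + 31424 \left(- \frac{1}{9635}\right) = \frac{420}{1049} - \frac{31424}{9635} = - \frac{28917076}{10107115}$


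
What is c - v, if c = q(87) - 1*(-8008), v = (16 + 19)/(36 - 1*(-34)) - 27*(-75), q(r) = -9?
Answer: 11947/2 ≈ 5973.5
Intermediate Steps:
v = 4051/2 (v = 35/(36 + 34) + 2025 = 35/70 + 2025 = 35*(1/70) + 2025 = ½ + 2025 = 4051/2 ≈ 2025.5)
c = 7999 (c = -9 - 1*(-8008) = -9 + 8008 = 7999)
c - v = 7999 - 1*4051/2 = 7999 - 4051/2 = 11947/2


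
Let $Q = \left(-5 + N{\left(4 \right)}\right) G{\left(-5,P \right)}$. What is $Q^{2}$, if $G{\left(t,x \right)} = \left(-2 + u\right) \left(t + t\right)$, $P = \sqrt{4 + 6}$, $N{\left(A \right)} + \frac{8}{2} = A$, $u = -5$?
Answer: $122500$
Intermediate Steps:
$N{\left(A \right)} = -4 + A$
$P = \sqrt{10} \approx 3.1623$
$G{\left(t,x \right)} = - 14 t$ ($G{\left(t,x \right)} = \left(-2 - 5\right) \left(t + t\right) = - 7 \cdot 2 t = - 14 t$)
$Q = -350$ ($Q = \left(-5 + \left(-4 + 4\right)\right) \left(\left(-14\right) \left(-5\right)\right) = \left(-5 + 0\right) 70 = \left(-5\right) 70 = -350$)
$Q^{2} = \left(-350\right)^{2} = 122500$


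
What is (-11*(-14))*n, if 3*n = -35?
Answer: -5390/3 ≈ -1796.7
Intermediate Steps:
n = -35/3 (n = (⅓)*(-35) = -35/3 ≈ -11.667)
(-11*(-14))*n = -11*(-14)*(-35/3) = 154*(-35/3) = -5390/3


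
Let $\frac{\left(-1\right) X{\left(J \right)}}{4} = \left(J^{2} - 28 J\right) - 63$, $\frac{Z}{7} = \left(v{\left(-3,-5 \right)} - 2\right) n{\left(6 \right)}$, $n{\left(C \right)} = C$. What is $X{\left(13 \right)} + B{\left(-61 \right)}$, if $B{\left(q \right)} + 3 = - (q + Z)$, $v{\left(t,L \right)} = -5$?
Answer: $1384$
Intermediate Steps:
$Z = -294$ ($Z = 7 \left(-5 - 2\right) 6 = 7 \left(\left(-7\right) 6\right) = 7 \left(-42\right) = -294$)
$X{\left(J \right)} = 252 - 4 J^{2} + 112 J$ ($X{\left(J \right)} = - 4 \left(\left(J^{2} - 28 J\right) - 63\right) = - 4 \left(-63 + J^{2} - 28 J\right) = 252 - 4 J^{2} + 112 J$)
$B{\left(q \right)} = 291 - q$ ($B{\left(q \right)} = -3 - \left(q - 294\right) = -3 - \left(-294 + q\right) = 291 - q$)
$X{\left(13 \right)} + B{\left(-61 \right)} = \left(252 - 4 \cdot 13^{2} + 112 \cdot 13\right) + \left(291 - -61\right) = \left(252 - 676 + 1456\right) + \left(291 + 61\right) = \left(252 - 676 + 1456\right) + 352 = 1032 + 352 = 1384$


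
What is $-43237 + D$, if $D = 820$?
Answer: $-42417$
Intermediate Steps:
$-43237 + D = -43237 + 820 = -42417$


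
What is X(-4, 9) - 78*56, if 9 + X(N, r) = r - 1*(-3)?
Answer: -4365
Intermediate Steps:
X(N, r) = -6 + r (X(N, r) = -9 + (r - 1*(-3)) = -9 + (r + 3) = -9 + (3 + r) = -6 + r)
X(-4, 9) - 78*56 = (-6 + 9) - 78*56 = 3 - 4368 = -4365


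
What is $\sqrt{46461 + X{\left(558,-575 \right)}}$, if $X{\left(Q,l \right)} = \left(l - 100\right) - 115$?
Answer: $\sqrt{45671} \approx 213.71$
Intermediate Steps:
$X{\left(Q,l \right)} = -215 + l$ ($X{\left(Q,l \right)} = \left(-100 + l\right) - 115 = -215 + l$)
$\sqrt{46461 + X{\left(558,-575 \right)}} = \sqrt{46461 - 790} = \sqrt{45671}$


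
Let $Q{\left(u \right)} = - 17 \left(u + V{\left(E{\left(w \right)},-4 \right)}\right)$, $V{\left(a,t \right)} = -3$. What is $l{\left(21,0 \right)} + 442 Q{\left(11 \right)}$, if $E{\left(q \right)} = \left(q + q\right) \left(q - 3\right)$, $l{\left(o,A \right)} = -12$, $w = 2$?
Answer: $-60124$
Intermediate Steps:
$E{\left(q \right)} = 2 q \left(-3 + q\right)$
$Q{\left(u \right)} = 51 - 17 u$ ($Q{\left(u \right)} = - 17 \left(u - 3\right) = - 17 \left(-3 + u\right) = 51 - 17 u$)
$l{\left(21,0 \right)} + 442 Q{\left(11 \right)} = -12 + 442 \left(51 - 187\right) = -12 + 442 \left(-136\right) = -12 - 60112 = -60124$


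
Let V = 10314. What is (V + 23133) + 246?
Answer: 33693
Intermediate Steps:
(V + 23133) + 246 = (10314 + 23133) + 246 = 33447 + 246 = 33693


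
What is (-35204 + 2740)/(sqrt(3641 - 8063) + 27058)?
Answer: -439205456/366069893 + 16232*I*sqrt(4422)/366069893 ≈ -1.1998 + 0.0029486*I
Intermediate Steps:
(-35204 + 2740)/(sqrt(3641 - 8063) + 27058) = -32464/(sqrt(-4422) + 27058) = -32464/(I*sqrt(4422) + 27058) = -32464/(27058 + I*sqrt(4422))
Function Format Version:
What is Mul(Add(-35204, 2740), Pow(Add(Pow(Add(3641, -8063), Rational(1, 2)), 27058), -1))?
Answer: Add(Rational(-439205456, 366069893), Mul(Rational(16232, 366069893), I, Pow(4422, Rational(1, 2)))) ≈ Add(-1.1998, Mul(0.0029486, I))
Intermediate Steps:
Mul(Add(-35204, 2740), Pow(Add(Pow(Add(3641, -8063), Rational(1, 2)), 27058), -1)) = Mul(-32464, Pow(Add(Pow(-4422, Rational(1, 2)), 27058), -1)) = Mul(-32464, Pow(Add(Mul(I, Pow(4422, Rational(1, 2))), 27058), -1)) = Mul(-32464, Pow(Add(27058, Mul(I, Pow(4422, Rational(1, 2)))), -1))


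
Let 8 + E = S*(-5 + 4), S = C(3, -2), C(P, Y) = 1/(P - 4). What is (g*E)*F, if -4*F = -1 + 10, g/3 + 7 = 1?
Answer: -567/2 ≈ -283.50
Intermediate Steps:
C(P, Y) = 1/(-4 + P)
g = -18 (g = -21 + 3*1 = -21 + 3 = -18)
S = -1 (S = 1/(-4 + 3) = 1/(-1) = -1)
E = -7 (E = -8 - (-5 + 4) = -8 - 1*(-1) = -8 + 1 = -7)
F = -9/4 (F = -(-1 + 10)/4 = -¼*9 = -9/4 ≈ -2.2500)
(g*E)*F = -18*(-7)*(-9/4) = 126*(-9/4) = -567/2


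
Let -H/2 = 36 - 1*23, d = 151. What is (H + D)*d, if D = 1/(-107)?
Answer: -420233/107 ≈ -3927.4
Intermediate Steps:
D = -1/107 ≈ -0.0093458
H = -26 (H = -2*(36 - 1*23) = -2*(36 - 23) = -2*13 = -26)
(H + D)*d = (-26 - 1/107)*151 = -2783/107*151 = -420233/107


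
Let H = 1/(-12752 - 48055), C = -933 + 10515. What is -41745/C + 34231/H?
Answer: -6648261241813/3194 ≈ -2.0815e+9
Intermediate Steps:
C = 9582
H = -1/60807 (H = 1/(-60807) = -1/60807 ≈ -1.6445e-5)
-41745/C + 34231/H = -41745/9582 + 34231/(-1/60807) = -41745*1/9582 + 34231*(-60807) = -13915/3194 - 2081484417 = -6648261241813/3194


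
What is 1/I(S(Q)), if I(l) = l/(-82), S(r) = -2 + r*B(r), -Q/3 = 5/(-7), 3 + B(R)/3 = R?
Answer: 2009/184 ≈ 10.918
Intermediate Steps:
B(R) = -9 + 3*R
Q = 15/7 (Q = -15/(-7) = -15*(-1)/7 = -3*(-5/7) = 15/7 ≈ 2.1429)
S(r) = -2 + r*(-9 + 3*r)
I(l) = -l/82 (I(l) = l*(-1/82) = -l/82)
1/I(S(Q)) = 1/(-(-2 + 3*(15/7)*(-3 + 15/7))/82) = 1/(-(-2 + 3*(15/7)*(-6/7))/82) = 1/(-(-2 - 270/49)/82) = 1/(-1/82*(-368/49)) = 1/(184/2009) = 2009/184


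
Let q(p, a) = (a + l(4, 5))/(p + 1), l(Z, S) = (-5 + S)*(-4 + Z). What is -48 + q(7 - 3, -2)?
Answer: -242/5 ≈ -48.400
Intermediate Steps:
q(p, a) = a/(1 + p) (q(p, a) = (a + (20 - 5*4 - 4*5 + 5*4))/(p + 1) = (a + (20 - 20 - 20 + 20))/(1 + p) = (a + 0)/(1 + p) = a/(1 + p))
-48 + q(7 - 3, -2) = -48 - 2/(1 + (7 - 3)) = -48 - 2/(1 + 4) = -48 - 2/5 = -48 - 2*⅕ = -48 - ⅖ = -242/5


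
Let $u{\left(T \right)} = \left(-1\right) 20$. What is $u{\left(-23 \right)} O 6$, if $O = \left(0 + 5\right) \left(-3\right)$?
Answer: $1800$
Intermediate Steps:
$O = -15$ ($O = 5 \left(-3\right) = -15$)
$u{\left(T \right)} = -20$
$u{\left(-23 \right)} O 6 = - 20 \left(\left(-15\right) 6\right) = \left(-20\right) \left(-90\right) = 1800$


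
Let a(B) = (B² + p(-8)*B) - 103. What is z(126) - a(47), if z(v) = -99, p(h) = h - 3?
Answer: -1688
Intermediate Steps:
p(h) = -3 + h
a(B) = -103 + B² - 11*B (a(B) = (B² + (-3 - 8)*B) - 103 = (B² - 11*B) - 103 = -103 + B² - 11*B)
z(126) - a(47) = -99 - (-103 + 47² - 11*47) = -99 - (-103 + 2209 - 517) = -99 - 1*1589 = -99 - 1589 = -1688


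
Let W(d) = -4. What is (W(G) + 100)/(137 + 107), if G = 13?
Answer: 24/61 ≈ 0.39344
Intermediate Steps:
(W(G) + 100)/(137 + 107) = (-4 + 100)/(137 + 107) = 96/244 = (1/244)*96 = 24/61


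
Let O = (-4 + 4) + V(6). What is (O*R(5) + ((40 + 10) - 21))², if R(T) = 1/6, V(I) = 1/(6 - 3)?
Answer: 273529/324 ≈ 844.23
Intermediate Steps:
V(I) = ⅓ (V(I) = 1/3 = ⅓)
R(T) = ⅙
O = ⅓ (O = (-4 + 4) + ⅓ = 0 + ⅓ = ⅓ ≈ 0.33333)
(O*R(5) + ((40 + 10) - 21))² = ((⅓)*(⅙) + ((40 + 10) - 21))² = (1/18 + (50 - 21))² = (1/18 + 29)² = (523/18)² = 273529/324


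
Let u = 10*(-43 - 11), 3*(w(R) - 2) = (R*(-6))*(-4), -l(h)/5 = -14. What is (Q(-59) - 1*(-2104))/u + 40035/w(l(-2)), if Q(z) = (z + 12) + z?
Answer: 94889/1405 ≈ 67.537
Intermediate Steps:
l(h) = 70 (l(h) = -5*(-14) = 70)
w(R) = 2 + 8*R (w(R) = 2 + ((R*(-6))*(-4))/3 = 2 + (-6*R*(-4))/3 = 2 + (24*R)/3 = 2 + 8*R)
Q(z) = 12 + 2*z (Q(z) = (12 + z) + z = 12 + 2*z)
u = -540 (u = 10*(-54) = -540)
(Q(-59) - 1*(-2104))/u + 40035/w(l(-2)) = ((12 + 2*(-59)) - 1*(-2104))/(-540) + 40035/(2 + 8*70) = ((12 - 118) + 2104)*(-1/540) + 40035/(2 + 560) = (-106 + 2104)*(-1/540) + 40035/562 = 1998*(-1/540) + 40035*(1/562) = -37/10 + 40035/562 = 94889/1405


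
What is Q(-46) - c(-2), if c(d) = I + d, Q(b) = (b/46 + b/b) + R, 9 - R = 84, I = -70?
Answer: -3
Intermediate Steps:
R = -75 (R = 9 - 1*84 = 9 - 84 = -75)
Q(b) = -74 + b/46 (Q(b) = (b/46 + b/b) - 75 = (b*(1/46) + 1) - 75 = (b/46 + 1) - 75 = (1 + b/46) - 75 = -74 + b/46)
c(d) = -70 + d
Q(-46) - c(-2) = (-74 + (1/46)*(-46)) - (-70 - 2) = (-74 - 1) - 1*(-72) = -75 + 72 = -3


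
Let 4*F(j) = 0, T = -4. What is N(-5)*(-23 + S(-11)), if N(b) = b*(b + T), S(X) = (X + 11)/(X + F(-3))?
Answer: -1035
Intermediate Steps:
F(j) = 0 (F(j) = (¼)*0 = 0)
S(X) = (11 + X)/X (S(X) = (X + 11)/(X + 0) = (11 + X)/X)
N(b) = b*(-4 + b) (N(b) = b*(b - 4) = b*(-4 + b))
N(-5)*(-23 + S(-11)) = (-5*(-4 - 5))*(-23 + (11 - 11)/(-11)) = (-5*(-9))*(-23 - 1/11*0) = 45*(-23 + 0) = 45*(-23) = -1035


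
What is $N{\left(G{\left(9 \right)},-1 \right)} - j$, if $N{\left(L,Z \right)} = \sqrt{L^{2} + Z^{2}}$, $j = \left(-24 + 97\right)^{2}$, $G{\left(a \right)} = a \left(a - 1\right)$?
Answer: $-5329 + \sqrt{5185} \approx -5257.0$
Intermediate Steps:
$G{\left(a \right)} = a \left(-1 + a\right)$
$j = 5329$ ($j = 73^{2} = 5329$)
$N{\left(G{\left(9 \right)},-1 \right)} - j = \sqrt{\left(9 \left(-1 + 9\right)\right)^{2} + \left(-1\right)^{2}} - 5329 = \sqrt{\left(9 \cdot 8\right)^{2} + 1} - 5329 = \sqrt{72^{2} + 1} - 5329 = \sqrt{5184 + 1} - 5329 = \sqrt{5185} - 5329 = -5329 + \sqrt{5185}$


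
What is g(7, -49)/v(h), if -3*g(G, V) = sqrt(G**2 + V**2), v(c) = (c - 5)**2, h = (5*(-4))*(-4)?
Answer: -7*sqrt(2)/3375 ≈ -0.0029332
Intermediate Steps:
h = 80 (h = -20*(-4) = 80)
v(c) = (-5 + c)**2
g(G, V) = -sqrt(G**2 + V**2)/3
g(7, -49)/v(h) = (-sqrt(7**2 + (-49)**2)/3)/((-5 + 80)**2) = (-sqrt(49 + 2401)/3)/(75**2) = -35*sqrt(2)/3/5625 = -35*sqrt(2)/3*(1/5625) = -7*sqrt(2)/3375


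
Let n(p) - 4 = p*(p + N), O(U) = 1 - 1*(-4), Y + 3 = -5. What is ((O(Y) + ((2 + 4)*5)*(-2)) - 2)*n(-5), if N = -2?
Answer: -2223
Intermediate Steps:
Y = -8 (Y = -3 - 5 = -8)
O(U) = 5 (O(U) = 1 + 4 = 5)
n(p) = 4 + p*(-2 + p) (n(p) = 4 + p*(p - 2) = 4 + p*(-2 + p))
((O(Y) + ((2 + 4)*5)*(-2)) - 2)*n(-5) = ((5 + ((2 + 4)*5)*(-2)) - 2)*(4 + (-5)² - 2*(-5)) = ((5 + (6*5)*(-2)) - 2)*(4 + 25 + 10) = ((5 + 30*(-2)) - 2)*39 = ((5 - 60) - 2)*39 = (-55 - 2)*39 = -57*39 = -2223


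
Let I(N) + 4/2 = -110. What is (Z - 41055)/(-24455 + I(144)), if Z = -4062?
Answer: 15039/8189 ≈ 1.8365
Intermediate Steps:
I(N) = -112 (I(N) = -2 - 110 = -112)
(Z - 41055)/(-24455 + I(144)) = (-4062 - 41055)/(-24455 - 112) = -45117/(-24567) = -45117*(-1/24567) = 15039/8189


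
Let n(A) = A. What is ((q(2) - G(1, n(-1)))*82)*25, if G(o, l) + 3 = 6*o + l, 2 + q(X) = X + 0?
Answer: -4100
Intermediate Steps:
q(X) = -2 + X (q(X) = -2 + (X + 0) = -2 + X)
G(o, l) = -3 + l + 6*o (G(o, l) = -3 + (6*o + l) = -3 + (l + 6*o) = -3 + l + 6*o)
((q(2) - G(1, n(-1)))*82)*25 = (((-2 + 2) - (-3 - 1 + 6*1))*82)*25 = ((0 - (-3 - 1 + 6))*82)*25 = ((0 - 1*2)*82)*25 = ((0 - 2)*82)*25 = -2*82*25 = -164*25 = -4100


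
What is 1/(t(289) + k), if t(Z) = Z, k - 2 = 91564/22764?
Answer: 5691/1678972 ≈ 0.0033896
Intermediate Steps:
k = 34273/5691 (k = 2 + 91564/22764 = 2 + 91564*(1/22764) = 2 + 22891/5691 = 34273/5691 ≈ 6.0223)
1/(t(289) + k) = 1/(289 + 34273/5691) = 1/(1678972/5691) = 5691/1678972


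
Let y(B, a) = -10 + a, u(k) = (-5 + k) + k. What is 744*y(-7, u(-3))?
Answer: -15624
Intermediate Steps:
u(k) = -5 + 2*k
744*y(-7, u(-3)) = 744*(-10 + (-5 + 2*(-3))) = 744*(-10 + (-5 - 6)) = 744*(-10 - 11) = 744*(-21) = -15624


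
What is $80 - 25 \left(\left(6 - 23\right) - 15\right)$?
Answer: $880$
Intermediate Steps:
$80 - 25 \left(\left(6 - 23\right) - 15\right) = 80 - 25 \left(-17 - 15\right) = 80 - -800 = 80 + 800 = 880$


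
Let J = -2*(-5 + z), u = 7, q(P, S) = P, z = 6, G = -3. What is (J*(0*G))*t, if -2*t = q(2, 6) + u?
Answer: 0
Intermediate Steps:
J = -2 (J = -2*(-5 + 6) = -2*1 = -2)
t = -9/2 (t = -(2 + 7)/2 = -½*9 = -9/2 ≈ -4.5000)
(J*(0*G))*t = -0*(-3)*(-9/2) = -2*0*(-9/2) = 0*(-9/2) = 0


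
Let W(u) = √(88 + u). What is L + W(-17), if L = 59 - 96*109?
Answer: -10405 + √71 ≈ -10397.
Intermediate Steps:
L = -10405 (L = 59 - 10464 = -10405)
L + W(-17) = -10405 + √(88 - 17) = -10405 + √71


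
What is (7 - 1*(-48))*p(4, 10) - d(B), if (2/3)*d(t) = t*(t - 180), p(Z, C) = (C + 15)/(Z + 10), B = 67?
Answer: 80183/7 ≈ 11455.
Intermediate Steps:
p(Z, C) = (15 + C)/(10 + Z)
d(t) = 3*t*(-180 + t)/2 (d(t) = 3*(t*(t - 180))/2 = 3*(t*(-180 + t))/2 = 3*t*(-180 + t)/2)
(7 - 1*(-48))*p(4, 10) - d(B) = (7 - 1*(-48))*((15 + 10)/(10 + 4)) - 3*67*(-180 + 67)/2 = (7 + 48)*(25/14) - 3*67*(-113)/2 = 55*((1/14)*25) - 1*(-22713/2) = 55*(25/14) + 22713/2 = 1375/14 + 22713/2 = 80183/7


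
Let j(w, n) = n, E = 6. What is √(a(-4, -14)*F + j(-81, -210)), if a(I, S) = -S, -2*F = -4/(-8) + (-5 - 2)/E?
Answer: 2*I*√462/3 ≈ 14.329*I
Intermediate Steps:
F = ⅓ (F = -(-4/(-8) + (-5 - 2)/6)/2 = -(-4*(-⅛) - 7*⅙)/2 = -(½ - 7/6)/2 = -½*(-⅔) = ⅓ ≈ 0.33333)
√(a(-4, -14)*F + j(-81, -210)) = √(-1*(-14)*(⅓) - 210) = √(14*(⅓) - 210) = √(14/3 - 210) = √(-616/3) = 2*I*√462/3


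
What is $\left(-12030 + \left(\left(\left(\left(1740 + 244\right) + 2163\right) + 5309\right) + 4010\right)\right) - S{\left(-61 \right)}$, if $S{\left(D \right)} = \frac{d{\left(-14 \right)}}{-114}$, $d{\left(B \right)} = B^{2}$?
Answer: $\frac{81950}{57} \approx 1437.7$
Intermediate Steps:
$S{\left(D \right)} = - \frac{98}{57}$ ($S{\left(D \right)} = \frac{\left(-14\right)^{2}}{-114} = 196 \left(- \frac{1}{114}\right) = - \frac{98}{57}$)
$\left(-12030 + \left(\left(\left(\left(1740 + 244\right) + 2163\right) + 5309\right) + 4010\right)\right) - S{\left(-61 \right)} = \left(-12030 + \left(\left(\left(\left(1740 + 244\right) + 2163\right) + 5309\right) + 4010\right)\right) - - \frac{98}{57} = \left(-12030 + \left(\left(\left(1984 + 2163\right) + 5309\right) + 4010\right)\right) + \frac{98}{57} = \left(-12030 + \left(\left(4147 + 5309\right) + 4010\right)\right) + \frac{98}{57} = \left(-12030 + \left(9456 + 4010\right)\right) + \frac{98}{57} = \left(-12030 + 13466\right) + \frac{98}{57} = 1436 + \frac{98}{57} = \frac{81950}{57}$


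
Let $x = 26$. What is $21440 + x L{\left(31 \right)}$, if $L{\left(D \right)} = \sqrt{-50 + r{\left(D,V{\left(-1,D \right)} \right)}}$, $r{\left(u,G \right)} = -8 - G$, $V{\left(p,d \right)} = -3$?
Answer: $21440 + 26 i \sqrt{55} \approx 21440.0 + 192.82 i$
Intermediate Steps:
$L{\left(D \right)} = i \sqrt{55}$ ($L{\left(D \right)} = \sqrt{-50 - 5} = \sqrt{-55} = i \sqrt{55}$)
$21440 + x L{\left(31 \right)} = 21440 + 26 i \sqrt{55}$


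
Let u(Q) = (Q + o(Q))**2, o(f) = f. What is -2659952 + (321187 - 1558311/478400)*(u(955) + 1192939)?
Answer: 743845198346009271/478400 ≈ 1.5549e+12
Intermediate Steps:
u(Q) = 4*Q**2 (u(Q) = (Q + Q)**2 = (2*Q)**2 = 4*Q**2)
-2659952 + (321187 - 1558311/478400)*(u(955) + 1192939) = -2659952 + (321187 - 1558311/478400)*(4*955**2 + 1192939) = -2659952 + (321187 - 1558311*1/478400)*(4*912025 + 1192939) = -2659952 + (321187 - 1558311/478400)*(3648100 + 1192939) = -2659952 + (153654302489/478400)*4841039 = -2659952 + 743846470867046071/478400 = 743845198346009271/478400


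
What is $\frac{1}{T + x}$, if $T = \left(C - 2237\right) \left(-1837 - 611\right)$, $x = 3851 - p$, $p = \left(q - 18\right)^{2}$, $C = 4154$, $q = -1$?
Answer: $- \frac{1}{4689326} \approx -2.1325 \cdot 10^{-7}$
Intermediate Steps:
$p = 361$ ($p = \left(-1 - 18\right)^{2} = \left(-19\right)^{2} = 361$)
$x = 3490$ ($x = 3851 - 361 = 3490$)
$T = -4692816$ ($T = \left(4154 - 2237\right) \left(-1837 - 611\right) = 1917 \left(-2448\right) = -4692816$)
$\frac{1}{T + x} = \frac{1}{-4692816 + 3490} = \frac{1}{-4689326} = - \frac{1}{4689326}$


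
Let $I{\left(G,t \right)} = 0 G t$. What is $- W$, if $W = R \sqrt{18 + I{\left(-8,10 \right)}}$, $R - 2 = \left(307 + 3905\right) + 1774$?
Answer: $- 17964 \sqrt{2} \approx -25405.0$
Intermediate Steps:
$I{\left(G,t \right)} = 0$ ($I{\left(G,t \right)} = 0 t = 0$)
$R = 5988$ ($R = 2 + \left(\left(307 + 3905\right) + 1774\right) = 2 + \left(4212 + 1774\right) = 2 + 5986 = 5988$)
$W = 17964 \sqrt{2}$ ($W = 5988 \sqrt{18 + 0} = 5988 \sqrt{18} = 5988 \cdot 3 \sqrt{2} = 17964 \sqrt{2} \approx 25405.0$)
$- W = - 17964 \sqrt{2}$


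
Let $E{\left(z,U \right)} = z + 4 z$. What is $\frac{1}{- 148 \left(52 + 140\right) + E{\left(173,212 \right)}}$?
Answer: $- \frac{1}{27551} \approx -3.6296 \cdot 10^{-5}$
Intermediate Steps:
$E{\left(z,U \right)} = 5 z$
$\frac{1}{- 148 \left(52 + 140\right) + E{\left(173,212 \right)}} = \frac{1}{- 148 \left(52 + 140\right) + 5 \cdot 173} = \frac{1}{\left(-148\right) 192 + 865} = \frac{1}{-28416 + 865} = \frac{1}{-27551} = - \frac{1}{27551}$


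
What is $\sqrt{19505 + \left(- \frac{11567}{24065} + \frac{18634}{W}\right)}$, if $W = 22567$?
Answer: $\frac{2 \sqrt{1438179308612596545770}}{543074855} \approx 139.66$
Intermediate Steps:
$\sqrt{19505 + \left(- \frac{11567}{24065} + \frac{18634}{W}\right)} = \sqrt{19505 + \left(- \frac{11567}{24065} + \frac{18634}{22567}\right)} = \sqrt{19505 + \frac{187394721}{543074855}} = \sqrt{\frac{10592862441496}{543074855}} = \frac{2 \sqrt{1438179308612596545770}}{543074855}$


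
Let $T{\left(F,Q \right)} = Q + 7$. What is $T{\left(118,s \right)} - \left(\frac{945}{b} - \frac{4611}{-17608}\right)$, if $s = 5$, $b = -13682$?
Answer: $\frac{1422251865}{120456328} \approx 11.807$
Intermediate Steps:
$T{\left(F,Q \right)} = 7 + Q$
$T{\left(118,s \right)} - \left(\frac{945}{b} - \frac{4611}{-17608}\right) = \left(7 + 5\right) - \left(\frac{945}{-13682} - \frac{4611}{-17608}\right) = 12 - \left(945 \left(- \frac{1}{13682}\right) - - \frac{4611}{17608}\right) = 12 - \left(- \frac{945}{13682} + \frac{4611}{17608}\right) = 12 - \frac{23224071}{120456328} = \frac{1422251865}{120456328}$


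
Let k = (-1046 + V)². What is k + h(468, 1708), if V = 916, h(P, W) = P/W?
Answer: 7216417/427 ≈ 16900.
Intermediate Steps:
k = 16900 (k = (-1046 + 916)² = (-130)² = 16900)
k + h(468, 1708) = 16900 + 468/1708 = 16900 + 468*(1/1708) = 16900 + 117/427 = 7216417/427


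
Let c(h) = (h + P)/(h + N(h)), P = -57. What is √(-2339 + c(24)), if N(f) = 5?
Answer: 2*I*√492014/29 ≈ 48.375*I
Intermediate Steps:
c(h) = (-57 + h)/(5 + h) (c(h) = (h - 57)/(h + 5) = (-57 + h)/(5 + h))
√(-2339 + c(24)) = √(-2339 + (-57 + 24)/(5 + 24)) = √(-2339 - 33/29) = √(-67864/29) = 2*I*√492014/29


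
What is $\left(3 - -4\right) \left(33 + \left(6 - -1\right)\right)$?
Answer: $280$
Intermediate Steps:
$\left(3 - -4\right) \left(33 + \left(6 - -1\right)\right) = \left(3 + 4\right) \left(33 + \left(6 + 1\right)\right) = 7 \left(33 + 7\right) = 7 \cdot 40 = 280$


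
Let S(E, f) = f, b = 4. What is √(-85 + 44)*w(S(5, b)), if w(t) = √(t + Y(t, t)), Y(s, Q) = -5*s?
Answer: -4*√41 ≈ -25.612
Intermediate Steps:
w(t) = 2*√(-t) (w(t) = √(t - 5*t) = √(-4*t) = 2*√(-t))
√(-85 + 44)*w(S(5, b)) = √(-85 + 44)*(2*√(-1*4)) = √(-41)*(2*√(-4)) = (I*√41)*(2*(2*I)) = (I*√41)*(4*I) = -4*√41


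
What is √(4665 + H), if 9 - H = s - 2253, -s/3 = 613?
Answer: 3*√974 ≈ 93.627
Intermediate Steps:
s = -1839 (s = -3*613 = -1839)
H = 4101 (H = 9 - (-1839 - 2253) = 9 - 1*(-4092) = 9 + 4092 = 4101)
√(4665 + H) = √(4665 + 4101) = √8766 = 3*√974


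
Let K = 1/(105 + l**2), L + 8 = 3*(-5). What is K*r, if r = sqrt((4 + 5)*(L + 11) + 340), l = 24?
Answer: 2*sqrt(58)/681 ≈ 0.022366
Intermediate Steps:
L = -23 (L = -8 + 3*(-5) = -8 - 15 = -23)
K = 1/681 (K = 1/(105 + 24**2) = 1/(105 + 576) = 1/681 ≈ 0.0014684)
r = 2*sqrt(58) (r = sqrt((4 + 5)*(-23 + 11) + 340) = sqrt(9*(-12) + 340) = sqrt(-108 + 340) = sqrt(232) = 2*sqrt(58) ≈ 15.232)
K*r = (2*sqrt(58))/681 = 2*sqrt(58)/681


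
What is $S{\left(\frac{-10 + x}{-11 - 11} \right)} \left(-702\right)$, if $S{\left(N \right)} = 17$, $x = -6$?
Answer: $-11934$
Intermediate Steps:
$S{\left(\frac{-10 + x}{-11 - 11} \right)} \left(-702\right) = 17 \left(-702\right) = -11934$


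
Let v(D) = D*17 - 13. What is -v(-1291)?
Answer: 21960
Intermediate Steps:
v(D) = -13 + 17*D (v(D) = 17*D - 13 = -13 + 17*D)
-v(-1291) = -(-13 + 17*(-1291)) = -(-13 - 21947) = -1*(-21960) = 21960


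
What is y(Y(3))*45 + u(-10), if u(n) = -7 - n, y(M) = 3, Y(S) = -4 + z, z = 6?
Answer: 138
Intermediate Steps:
Y(S) = 2 (Y(S) = -4 + 6 = 2)
y(Y(3))*45 + u(-10) = 3*45 + (-7 - 1*(-10)) = 135 + (-7 + 10) = 135 + 3 = 138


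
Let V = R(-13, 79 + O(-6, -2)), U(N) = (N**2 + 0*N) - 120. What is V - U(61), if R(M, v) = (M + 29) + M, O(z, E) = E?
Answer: -3598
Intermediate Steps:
U(N) = -120 + N**2 (U(N) = (N**2 + 0) - 120 = N**2 - 120 = -120 + N**2)
R(M, v) = 29 + 2*M (R(M, v) = (29 + M) + M = 29 + 2*M)
V = 3 (V = 29 + 2*(-13) = 29 - 26 = 3)
V - U(61) = 3 - (-120 + 61**2) = 3 - (-120 + 3721) = 3 - 1*3601 = 3 - 3601 = -3598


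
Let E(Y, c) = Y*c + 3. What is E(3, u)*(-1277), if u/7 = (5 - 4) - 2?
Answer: 22986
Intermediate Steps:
u = -7 (u = 7*((5 - 4) - 2) = 7*(1 - 2) = 7*(-1) = -7)
E(Y, c) = 3 + Y*c
E(3, u)*(-1277) = (3 + 3*(-7))*(-1277) = (3 - 21)*(-1277) = -18*(-1277) = 22986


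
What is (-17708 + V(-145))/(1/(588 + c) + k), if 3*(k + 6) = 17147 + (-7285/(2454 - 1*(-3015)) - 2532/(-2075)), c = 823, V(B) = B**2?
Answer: 1919736720225/3304487962211 ≈ 0.58095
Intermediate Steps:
k = 194381620708/34044525 (k = -6 + (17147 + (-7285/(2454 - 1*(-3015)) - 2532/(-2075)))/3 = -6 + (17147 + (-7285/(2454 + 3015) - 2532*(-1/2075)))/3 = -6 + (17147 + (-7285/5469 + 2532/2075))/3 = -6 + (17147 - 1268867/11348175)/3 = -6 + (1/3)*(194585887858/11348175) = -6 + 194585887858/34044525 = 194381620708/34044525 ≈ 5709.6)
(-17708 + V(-145))/(1/(588 + c) + k) = (-17708 + (-145)**2)/(1/(588 + 823) + 194381620708/34044525) = (-17708 + 21025)/(1/1411 + 194381620708/34044525) = 3317/(1/1411 + 194381620708/34044525) = 3317/(3304487962211/578756925) = 3317*(578756925/3304487962211) = 1919736720225/3304487962211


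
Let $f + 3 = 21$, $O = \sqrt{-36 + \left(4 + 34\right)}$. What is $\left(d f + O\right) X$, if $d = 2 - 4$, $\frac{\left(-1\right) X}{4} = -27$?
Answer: $-3888 + 108 \sqrt{2} \approx -3735.3$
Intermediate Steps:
$X = 108$ ($X = \left(-4\right) \left(-27\right) = 108$)
$O = \sqrt{2}$ ($O = \sqrt{-36 + 38} = \sqrt{2} \approx 1.4142$)
$f = 18$ ($f = -3 + 21 = 18$)
$d = -2$
$\left(d f + O\right) X = \left(\left(-2\right) 18 + \sqrt{2}\right) 108 = \left(-36 + \sqrt{2}\right) 108 = -3888 + 108 \sqrt{2}$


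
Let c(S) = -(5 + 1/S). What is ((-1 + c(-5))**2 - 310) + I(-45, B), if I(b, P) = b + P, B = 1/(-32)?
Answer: -257113/800 ≈ -321.39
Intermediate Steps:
c(S) = -5 - 1/S (c(S) = -(5 + 1/S) = -5 - 1/S)
B = -1/32 ≈ -0.031250
I(b, P) = P + b
((-1 + c(-5))**2 - 310) + I(-45, B) = ((-1 + (-5 - 1/(-5)))**2 - 310) + (-1/32 - 45) = ((-1 + (-5 - 1*(-1/5)))**2 - 310) - 1441/32 = ((-1 + (-5 + 1/5))**2 - 310) - 1441/32 = ((-1 - 24/5)**2 - 310) - 1441/32 = ((-29/5)**2 - 310) - 1441/32 = (841/25 - 310) - 1441/32 = -6909/25 - 1441/32 = -257113/800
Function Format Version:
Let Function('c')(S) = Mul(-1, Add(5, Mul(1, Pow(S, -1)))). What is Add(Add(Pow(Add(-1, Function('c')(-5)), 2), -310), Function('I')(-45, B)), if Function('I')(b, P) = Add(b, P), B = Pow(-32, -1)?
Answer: Rational(-257113, 800) ≈ -321.39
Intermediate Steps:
Function('c')(S) = Add(-5, Mul(-1, Pow(S, -1))) (Function('c')(S) = Mul(-1, Add(5, Pow(S, -1))) = Add(-5, Mul(-1, Pow(S, -1))))
B = Rational(-1, 32) ≈ -0.031250
Function('I')(b, P) = Add(P, b)
Add(Add(Pow(Add(-1, Function('c')(-5)), 2), -310), Function('I')(-45, B)) = Add(Add(Pow(Add(-1, Add(-5, Mul(-1, Pow(-5, -1)))), 2), -310), Add(Rational(-1, 32), -45)) = Add(Add(Pow(Add(-1, Add(-5, Mul(-1, Rational(-1, 5)))), 2), -310), Rational(-1441, 32)) = Add(Add(Pow(Add(-1, Add(-5, Rational(1, 5))), 2), -310), Rational(-1441, 32)) = Add(Add(Pow(Add(-1, Rational(-24, 5)), 2), -310), Rational(-1441, 32)) = Add(Add(Pow(Rational(-29, 5), 2), -310), Rational(-1441, 32)) = Add(Add(Rational(841, 25), -310), Rational(-1441, 32)) = Add(Rational(-6909, 25), Rational(-1441, 32)) = Rational(-257113, 800)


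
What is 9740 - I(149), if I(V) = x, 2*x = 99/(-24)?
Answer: 155873/16 ≈ 9742.1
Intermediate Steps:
x = -33/16 (x = (99/(-24))/2 = (99*(-1/24))/2 = (1/2)*(-33/8) = -33/16 ≈ -2.0625)
I(V) = -33/16
9740 - I(149) = 9740 - 1*(-33/16) = 9740 + 33/16 = 155873/16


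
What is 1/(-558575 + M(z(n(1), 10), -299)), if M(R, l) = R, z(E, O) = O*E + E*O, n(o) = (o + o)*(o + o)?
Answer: -1/558495 ≈ -1.7905e-6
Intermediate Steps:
n(o) = 4*o**2 (n(o) = (2*o)*(2*o) = 4*o**2)
z(E, O) = 2*E*O (z(E, O) = E*O + E*O = 2*E*O)
1/(-558575 + M(z(n(1), 10), -299)) = 1/(-558575 + 2*(4*1**2)*10) = 1/(-558575 + 2*(4*1)*10) = 1/(-558575 + 2*4*10) = 1/(-558575 + 80) = 1/(-558495) = -1/558495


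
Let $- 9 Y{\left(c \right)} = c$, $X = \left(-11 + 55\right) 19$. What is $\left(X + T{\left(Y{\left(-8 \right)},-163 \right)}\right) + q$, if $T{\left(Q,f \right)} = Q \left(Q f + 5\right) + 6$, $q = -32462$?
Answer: $- \frac{2571292}{81} \approx -31744.0$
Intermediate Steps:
$X = 836$ ($X = 44 \cdot 19 = 836$)
$Y{\left(c \right)} = - \frac{c}{9}$
$T{\left(Q,f \right)} = 6 + Q \left(5 + Q f\right)$ ($T{\left(Q,f \right)} = Q \left(5 + Q f\right) + 6 = 6 + Q \left(5 + Q f\right)$)
$\left(X + T{\left(Y{\left(-8 \right)},-163 \right)}\right) + q = \left(836 + \left(6 + 5 \left(\left(- \frac{1}{9}\right) \left(-8\right)\right) - 163 \left(\left(- \frac{1}{9}\right) \left(-8\right)\right)^{2}\right)\right) - 32462 = \left(836 + \left(6 + 5 \cdot \frac{8}{9} - 163 \left(\frac{8}{9}\right)^{2}\right)\right) - 32462 = \left(836 + \left(6 + \frac{40}{9} - \frac{10432}{81}\right)\right) - 32462 = \left(836 - \frac{9586}{81}\right) - 32462 = \frac{58130}{81} - 32462 = - \frac{2571292}{81}$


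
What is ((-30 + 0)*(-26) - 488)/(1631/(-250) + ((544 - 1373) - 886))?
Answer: -73000/430381 ≈ -0.16962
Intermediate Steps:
((-30 + 0)*(-26) - 488)/(1631/(-250) + ((544 - 1373) - 886)) = (-30*(-26) - 488)/(1631*(-1/250) + (-829 - 886)) = (780 - 488)/(-1631/250 - 1715) = 292/(-430381/250) = 292*(-250/430381) = -73000/430381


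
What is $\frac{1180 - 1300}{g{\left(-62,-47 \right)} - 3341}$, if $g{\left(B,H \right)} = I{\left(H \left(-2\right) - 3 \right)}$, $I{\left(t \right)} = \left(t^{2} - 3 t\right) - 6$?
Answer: $- \frac{120}{4661} \approx -0.025746$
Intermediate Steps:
$I{\left(t \right)} = -6 + t^{2} - 3 t$
$g{\left(B,H \right)} = 3 + \left(-3 - 2 H\right)^{2} + 6 H$ ($g{\left(B,H \right)} = -6 + \left(H \left(-2\right) - 3\right)^{2} - 3 \left(H \left(-2\right) - 3\right) = -6 + \left(- 2 H - 3\right)^{2} - 3 \left(- 2 H - 3\right) = -6 + \left(-3 - 2 H\right)^{2} - 3 \left(-3 - 2 H\right) = -6 + \left(-3 - 2 H\right)^{2} + \left(9 + 6 H\right) = 3 + \left(-3 - 2 H\right)^{2} + 6 H$)
$\frac{1180 - 1300}{g{\left(-62,-47 \right)} - 3341} = \frac{1180 - 1300}{\left(12 + 4 \left(-47\right)^{2} + 18 \left(-47\right)\right) - 3341} = - \frac{120}{\left(12 + 4 \cdot 2209 - 846\right) - 3341} = - \frac{120}{\left(12 + 8836 - 846\right) - 3341} = - \frac{120}{8002 - 3341} = - \frac{120}{4661}$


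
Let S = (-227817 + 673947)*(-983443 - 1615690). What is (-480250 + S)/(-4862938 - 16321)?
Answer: 1159551685540/4879259 ≈ 2.3765e+5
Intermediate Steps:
S = -1159551205290 (S = 446130*(-2599133) = -1159551205290)
(-480250 + S)/(-4862938 - 16321) = (-480250 - 1159551205290)/(-4862938 - 16321) = -1159551685540/(-4879259) = -1159551685540*(-1/4879259) = 1159551685540/4879259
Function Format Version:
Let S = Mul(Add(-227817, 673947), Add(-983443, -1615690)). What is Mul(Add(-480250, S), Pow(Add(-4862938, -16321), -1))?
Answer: Rational(1159551685540, 4879259) ≈ 2.3765e+5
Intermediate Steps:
S = -1159551205290 (S = Mul(446130, -2599133) = -1159551205290)
Mul(Add(-480250, S), Pow(Add(-4862938, -16321), -1)) = Mul(Add(-480250, -1159551205290), Pow(Add(-4862938, -16321), -1)) = Mul(-1159551685540, Pow(-4879259, -1)) = Mul(-1159551685540, Rational(-1, 4879259)) = Rational(1159551685540, 4879259)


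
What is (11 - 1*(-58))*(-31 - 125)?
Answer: -10764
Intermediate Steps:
(11 - 1*(-58))*(-31 - 125) = (11 + 58)*(-156) = 69*(-156) = -10764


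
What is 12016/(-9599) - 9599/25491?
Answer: -13739333/8437521 ≈ -1.6284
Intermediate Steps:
12016/(-9599) - 9599/25491 = 12016*(-1/9599) - 9599*1/25491 = -12016/9599 - 331/879 = -13739333/8437521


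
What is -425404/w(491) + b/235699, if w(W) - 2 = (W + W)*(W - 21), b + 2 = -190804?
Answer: -94166140124/54392493929 ≈ -1.7312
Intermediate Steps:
b = -190806 (b = -2 - 190804 = -190806)
w(W) = 2 + 2*W*(-21 + W) (w(W) = 2 + (W + W)*(W - 21) = 2 + (2*W)*(-21 + W) = 2 + 2*W*(-21 + W))
-425404/w(491) + b/235699 = -425404/(2 - 42*491 + 2*491**2) - 190806/235699 = -425404/(2 - 20622 + 2*241081) - 190806*1/235699 = -425404/(2 - 20622 + 482162) - 190806/235699 = -425404/461542 - 190806/235699 = -425404*1/461542 - 190806/235699 = -212702/230771 - 190806/235699 = -94166140124/54392493929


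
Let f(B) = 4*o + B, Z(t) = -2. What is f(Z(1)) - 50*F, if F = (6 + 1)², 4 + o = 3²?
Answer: -2432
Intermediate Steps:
o = 5 (o = -4 + 3² = -4 + 9 = 5)
F = 49 (F = 7² = 49)
f(B) = 20 + B (f(B) = 4*5 + B = 20 + B)
f(Z(1)) - 50*F = (20 - 2) - 50*49 = 18 - 2450 = -2432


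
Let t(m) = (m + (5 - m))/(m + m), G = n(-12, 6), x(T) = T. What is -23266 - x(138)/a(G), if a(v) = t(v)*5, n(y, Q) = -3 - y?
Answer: -584134/25 ≈ -23365.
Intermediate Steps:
G = 9 (G = -3 - 1*(-12) = -3 + 12 = 9)
t(m) = 5/(2*m) (t(m) = 5/((2*m)) = 5*(1/(2*m)) = 5/(2*m))
a(v) = 25/(2*v) (a(v) = (5/(2*v))*5 = 25/(2*v))
-23266 - x(138)/a(G) = -23266 - 138/((25/2)/9) = -23266 - 138/((25/2)*(⅑)) = -23266 - 138/25/18 = -23266 - 138*18/25 = -23266 - 1*2484/25 = -23266 - 2484/25 = -584134/25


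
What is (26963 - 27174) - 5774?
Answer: -5985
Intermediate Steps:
(26963 - 27174) - 5774 = -211 - 5774 = -5985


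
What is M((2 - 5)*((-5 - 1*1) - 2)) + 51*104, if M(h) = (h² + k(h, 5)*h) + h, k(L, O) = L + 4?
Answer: 6576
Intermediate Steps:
k(L, O) = 4 + L
M(h) = h + h² + h*(4 + h) (M(h) = (h² + (4 + h)*h) + h = (h² + h*(4 + h)) + h = h + h² + h*(4 + h))
M((2 - 5)*((-5 - 1*1) - 2)) + 51*104 = ((2 - 5)*((-5 - 1*1) - 2))*(5 + 2*((2 - 5)*((-5 - 1*1) - 2))) + 51*104 = (-3*((-5 - 1) - 2))*(5 + 2*(-3*((-5 - 1) - 2))) + 5304 = (-3*(-6 - 2))*(5 + 2*(-3*(-6 - 2))) + 5304 = (-3*(-8))*(5 + 2*(-3*(-8))) + 5304 = 24*(5 + 2*24) + 5304 = 24*(5 + 48) + 5304 = 24*53 + 5304 = 1272 + 5304 = 6576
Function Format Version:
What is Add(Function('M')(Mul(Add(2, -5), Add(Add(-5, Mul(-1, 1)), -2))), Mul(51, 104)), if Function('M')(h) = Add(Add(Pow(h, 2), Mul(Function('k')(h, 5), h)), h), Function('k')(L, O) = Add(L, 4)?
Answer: 6576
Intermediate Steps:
Function('k')(L, O) = Add(4, L)
Function('M')(h) = Add(h, Pow(h, 2), Mul(h, Add(4, h))) (Function('M')(h) = Add(Add(Pow(h, 2), Mul(Add(4, h), h)), h) = Add(Add(Pow(h, 2), Mul(h, Add(4, h))), h) = Add(h, Pow(h, 2), Mul(h, Add(4, h))))
Add(Function('M')(Mul(Add(2, -5), Add(Add(-5, Mul(-1, 1)), -2))), Mul(51, 104)) = Add(Mul(Mul(Add(2, -5), Add(Add(-5, Mul(-1, 1)), -2)), Add(5, Mul(2, Mul(Add(2, -5), Add(Add(-5, Mul(-1, 1)), -2))))), Mul(51, 104)) = Add(Mul(Mul(-3, Add(Add(-5, -1), -2)), Add(5, Mul(2, Mul(-3, Add(Add(-5, -1), -2))))), 5304) = Add(Mul(Mul(-3, Add(-6, -2)), Add(5, Mul(2, Mul(-3, Add(-6, -2))))), 5304) = Add(Mul(Mul(-3, -8), Add(5, Mul(2, Mul(-3, -8)))), 5304) = Add(Mul(24, Add(5, Mul(2, 24))), 5304) = Add(Mul(24, Add(5, 48)), 5304) = Add(Mul(24, 53), 5304) = Add(1272, 5304) = 6576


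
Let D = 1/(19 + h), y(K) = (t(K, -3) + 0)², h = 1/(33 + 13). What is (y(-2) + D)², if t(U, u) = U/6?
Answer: 1661521/62015625 ≈ 0.026792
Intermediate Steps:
h = 1/46 ≈ 0.021739
t(U, u) = U/6 (t(U, u) = U*(⅙) = U/6)
y(K) = K²/36 (y(K) = (K/6 + 0)² = (K/6)² = K²/36)
D = 46/875 (D = 1/(19 + 1/46) = 1/(875/46) = 46/875 ≈ 0.052571)
(y(-2) + D)² = ((1/36)*(-2)² + 46/875)² = ((1/36)*4 + 46/875)² = (⅑ + 46/875)² = (1289/7875)² = 1661521/62015625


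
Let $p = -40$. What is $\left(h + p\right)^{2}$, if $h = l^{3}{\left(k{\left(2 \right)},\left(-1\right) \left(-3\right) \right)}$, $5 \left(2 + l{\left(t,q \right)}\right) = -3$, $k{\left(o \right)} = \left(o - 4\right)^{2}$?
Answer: $\frac{51796809}{15625} \approx 3315.0$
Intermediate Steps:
$k{\left(o \right)} = \left(-4 + o\right)^{2}$
$l{\left(t,q \right)} = - \frac{13}{5}$ ($l{\left(t,q \right)} = -2 + \frac{1}{5} \left(-3\right) = -2 - \frac{3}{5} = - \frac{13}{5}$)
$h = - \frac{2197}{125}$ ($h = \left(- \frac{13}{5}\right)^{3} = - \frac{2197}{125} \approx -17.576$)
$\left(h + p\right)^{2} = \left(- \frac{2197}{125} - 40\right)^{2} = \left(- \frac{7197}{125}\right)^{2} = \frac{51796809}{15625}$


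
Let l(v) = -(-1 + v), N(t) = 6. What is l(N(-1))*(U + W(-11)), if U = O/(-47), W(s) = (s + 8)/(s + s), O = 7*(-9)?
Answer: -7635/1034 ≈ -7.3839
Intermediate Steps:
O = -63
l(v) = 1 - v
W(s) = (8 + s)/(2*s) (W(s) = (8 + s)/((2*s)) = (8 + s)*(1/(2*s)) = (8 + s)/(2*s))
U = 63/47 (U = -63/(-47) = -63*(-1/47) = 63/47 ≈ 1.3404)
l(N(-1))*(U + W(-11)) = (1 - 1*6)*(63/47 + (½)*(8 - 11)/(-11)) = (1 - 6)*(63/47 + (½)*(-1/11)*(-3)) = -5*(63/47 + 3/22) = -5*1527/1034 = -7635/1034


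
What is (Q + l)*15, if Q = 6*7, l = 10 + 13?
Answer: 975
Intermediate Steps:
l = 23
Q = 42
(Q + l)*15 = (42 + 23)*15 = 65*15 = 975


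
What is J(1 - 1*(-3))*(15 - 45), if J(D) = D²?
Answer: -480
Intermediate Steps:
J(1 - 1*(-3))*(15 - 45) = (1 - 1*(-3))²*(15 - 45) = (1 + 3)²*(-30) = 4²*(-30) = 16*(-30) = -480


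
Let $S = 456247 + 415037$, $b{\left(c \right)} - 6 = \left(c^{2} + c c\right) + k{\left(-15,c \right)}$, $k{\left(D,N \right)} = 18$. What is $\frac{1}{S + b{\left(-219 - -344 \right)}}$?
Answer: $\frac{1}{902558} \approx 1.108 \cdot 10^{-6}$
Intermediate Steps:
$b{\left(c \right)} = 24 + 2 c^{2}$ ($b{\left(c \right)} = 6 + \left(\left(c^{2} + c c\right) + 18\right) = 6 + \left(\left(c^{2} + c^{2}\right) + 18\right) = 6 + \left(2 c^{2} + 18\right) = 6 + \left(18 + 2 c^{2}\right) = 24 + 2 c^{2}$)
$S = 871284$
$\frac{1}{S + b{\left(-219 - -344 \right)}} = \frac{1}{871284 + \left(24 + 2 \left(-219 - -344\right)^{2}\right)} = \frac{1}{871284 + \left(24 + 2 \left(-219 + 344\right)^{2}\right)} = \frac{1}{871284 + \left(24 + 2 \cdot 125^{2}\right)} = \frac{1}{871284 + \left(24 + 2 \cdot 15625\right)} = \frac{1}{871284 + \left(24 + 31250\right)} = \frac{1}{871284 + 31274} = \frac{1}{902558}$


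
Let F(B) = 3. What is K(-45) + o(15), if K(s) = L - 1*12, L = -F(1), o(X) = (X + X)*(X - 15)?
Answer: -15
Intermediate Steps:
o(X) = 2*X*(-15 + X) (o(X) = (2*X)*(-15 + X) = 2*X*(-15 + X))
L = -3 (L = -1*3 = -3)
K(s) = -15 (K(s) = -3 - 1*12 = -3 - 12 = -15)
K(-45) + o(15) = -15 + 2*15*(-15 + 15) = -15 + 2*15*0 = -15 + 0 = -15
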